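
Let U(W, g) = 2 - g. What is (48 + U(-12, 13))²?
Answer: 1369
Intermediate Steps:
(48 + U(-12, 13))² = (48 + (2 - 1*13))² = (48 + (2 - 13))² = (48 - 11)² = 37² = 1369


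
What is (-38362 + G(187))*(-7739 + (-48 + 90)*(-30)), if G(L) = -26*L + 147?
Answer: 387649923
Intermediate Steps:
G(L) = 147 - 26*L
(-38362 + G(187))*(-7739 + (-48 + 90)*(-30)) = (-38362 + (147 - 26*187))*(-7739 + (-48 + 90)*(-30)) = (-38362 + (147 - 4862))*(-7739 + 42*(-30)) = (-38362 - 4715)*(-7739 - 1260) = -43077*(-8999) = 387649923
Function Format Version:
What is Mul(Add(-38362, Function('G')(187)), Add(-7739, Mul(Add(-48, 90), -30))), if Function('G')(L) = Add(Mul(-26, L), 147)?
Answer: 387649923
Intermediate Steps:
Function('G')(L) = Add(147, Mul(-26, L))
Mul(Add(-38362, Function('G')(187)), Add(-7739, Mul(Add(-48, 90), -30))) = Mul(Add(-38362, Add(147, Mul(-26, 187))), Add(-7739, Mul(Add(-48, 90), -30))) = Mul(Add(-38362, Add(147, -4862)), Add(-7739, Mul(42, -30))) = Mul(Add(-38362, -4715), Add(-7739, -1260)) = Mul(-43077, -8999) = 387649923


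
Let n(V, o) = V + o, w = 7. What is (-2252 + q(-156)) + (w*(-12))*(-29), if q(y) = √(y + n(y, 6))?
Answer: 184 + 3*I*√34 ≈ 184.0 + 17.493*I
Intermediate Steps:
q(y) = √(6 + 2*y) (q(y) = √(y + (y + 6)) = √(y + (6 + y)) = √(6 + 2*y))
(-2252 + q(-156)) + (w*(-12))*(-29) = (-2252 + √(6 + 2*(-156))) + (7*(-12))*(-29) = (-2252 + √(6 - 312)) - 84*(-29) = (-2252 + √(-306)) + 2436 = (-2252 + 3*I*√34) + 2436 = 184 + 3*I*√34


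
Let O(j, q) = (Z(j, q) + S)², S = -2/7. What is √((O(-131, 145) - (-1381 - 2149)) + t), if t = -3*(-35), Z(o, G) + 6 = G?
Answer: 2*√280239/7 ≈ 151.25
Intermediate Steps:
Z(o, G) = -6 + G
S = -2/7 (S = -2*⅐ = -2/7 ≈ -0.28571)
O(j, q) = (-44/7 + q)² (O(j, q) = ((-6 + q) - 2/7)² = (-44/7 + q)²)
t = 105
√((O(-131, 145) - (-1381 - 2149)) + t) = √(((-44 + 7*145)²/49 - (-1381 - 2149)) + 105) = √(((-44 + 1015)²/49 - 1*(-3530)) + 105) = √(((1/49)*971² + 3530) + 105) = √(((1/49)*942841 + 3530) + 105) = √((942841/49 + 3530) + 105) = √(1115811/49 + 105) = √(1120956/49) = 2*√280239/7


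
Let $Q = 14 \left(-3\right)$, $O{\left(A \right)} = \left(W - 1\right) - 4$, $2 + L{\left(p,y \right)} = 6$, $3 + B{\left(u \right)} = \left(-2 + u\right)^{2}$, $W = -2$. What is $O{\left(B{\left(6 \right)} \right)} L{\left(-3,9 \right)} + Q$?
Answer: $-70$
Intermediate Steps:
$B{\left(u \right)} = -3 + \left(-2 + u\right)^{2}$
$L{\left(p,y \right)} = 4$ ($L{\left(p,y \right)} = -2 + 6 = 4$)
$O{\left(A \right)} = -7$ ($O{\left(A \right)} = \left(-2 - 1\right) - 4 = -3 - 4 = -7$)
$Q = -42$
$O{\left(B{\left(6 \right)} \right)} L{\left(-3,9 \right)} + Q = \left(-7\right) 4 - 42 = -28 - 42 = -70$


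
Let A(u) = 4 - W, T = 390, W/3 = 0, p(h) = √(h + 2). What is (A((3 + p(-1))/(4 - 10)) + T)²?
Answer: 155236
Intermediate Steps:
p(h) = √(2 + h)
W = 0 (W = 3*0 = 0)
A(u) = 4 (A(u) = 4 - 1*0 = 4 + 0 = 4)
(A((3 + p(-1))/(4 - 10)) + T)² = (4 + 390)² = 394² = 155236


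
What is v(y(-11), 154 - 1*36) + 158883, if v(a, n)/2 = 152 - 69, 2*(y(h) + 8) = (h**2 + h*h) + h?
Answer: 159049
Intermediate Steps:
y(h) = -8 + h**2 + h/2 (y(h) = -8 + ((h**2 + h*h) + h)/2 = -8 + ((h**2 + h**2) + h)/2 = -8 + (2*h**2 + h)/2 = -8 + (h + 2*h**2)/2 = -8 + (h**2 + h/2) = -8 + h**2 + h/2)
v(a, n) = 166 (v(a, n) = 2*(152 - 69) = 2*83 = 166)
v(y(-11), 154 - 1*36) + 158883 = 166 + 158883 = 159049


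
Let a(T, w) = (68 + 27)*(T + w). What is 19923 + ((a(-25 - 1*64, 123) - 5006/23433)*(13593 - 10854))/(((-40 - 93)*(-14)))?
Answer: 179430428939/7272041 ≈ 24674.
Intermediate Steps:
a(T, w) = 95*T + 95*w (a(T, w) = 95*(T + w) = 95*T + 95*w)
19923 + ((a(-25 - 1*64, 123) - 5006/23433)*(13593 - 10854))/(((-40 - 93)*(-14))) = 19923 + (((95*(-25 - 1*64) + 95*123) - 5006/23433)*(13593 - 10854))/(((-40 - 93)*(-14))) = 19923 + (((95*(-25 - 64) + 11685) - 5006*1/23433)*2739)/((-133*(-14))) = 19923 + (((95*(-89) + 11685) - 5006/23433)*2739)/1862 = 19923 + (((-8455 + 11685) - 5006/23433)*2739)*(1/1862) = 19923 + ((3230 - 5006/23433)*2739)*(1/1862) = 19923 + ((75683584/23433)*2739)*(1/1862) = 19923 + (69099112192/7811)*(1/1862) = 19923 + 34549556096/7272041 = 179430428939/7272041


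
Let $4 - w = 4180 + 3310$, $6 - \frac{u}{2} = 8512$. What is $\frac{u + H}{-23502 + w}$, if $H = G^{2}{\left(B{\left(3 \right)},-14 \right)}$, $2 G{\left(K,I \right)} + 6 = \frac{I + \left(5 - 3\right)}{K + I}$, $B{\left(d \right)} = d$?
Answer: $\frac{2057723}{3749548} \approx 0.54879$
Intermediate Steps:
$u = -17012$ ($u = 12 - 17024 = -17012$)
$G{\left(K,I \right)} = -3 + \frac{2 + I}{2 \left(I + K\right)}$ ($G{\left(K,I \right)} = -3 + \frac{\left(I + \left(5 - 3\right)\right) \frac{1}{K + I}}{2} = -3 + \frac{\left(I + 2\right) \frac{1}{I + K}}{2} = -3 + \frac{\left(2 + I\right) \frac{1}{I + K}}{2} = -3 + \frac{\frac{1}{I + K} \left(2 + I\right)}{2} = -3 + \frac{2 + I}{2 \left(I + K\right)}$)
$w = -7486$ ($w = 4 - \left(4180 + 3310\right) = 4 - 7490 = -7486$)
$H = \frac{729}{121}$ ($H = \left(\frac{1 - 9 - -35}{-14 + 3}\right)^{2} = \left(\frac{1 - 9 + 35}{-11}\right)^{2} = \left(\left(- \frac{1}{11}\right) 27\right)^{2} = \left(- \frac{27}{11}\right)^{2} = \frac{729}{121} \approx 6.0248$)
$\frac{u + H}{-23502 + w} = \frac{-17012 + \frac{729}{121}}{-23502 - 7486} = - \frac{2057723}{121 \left(-30988\right)} = \left(- \frac{2057723}{121}\right) \left(- \frac{1}{30988}\right) = \frac{2057723}{3749548}$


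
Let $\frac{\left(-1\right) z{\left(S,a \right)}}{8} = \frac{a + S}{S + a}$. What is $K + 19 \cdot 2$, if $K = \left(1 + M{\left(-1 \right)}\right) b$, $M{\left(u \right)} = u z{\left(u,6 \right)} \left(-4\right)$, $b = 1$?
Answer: $7$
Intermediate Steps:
$z{\left(S,a \right)} = -8$ ($z{\left(S,a \right)} = - 8 \frac{a + S}{S + a} = - 8 \frac{S + a}{S + a} = \left(-8\right) 1 = -8$)
$M{\left(u \right)} = 32 u$ ($M{\left(u \right)} = u \left(-8\right) \left(-4\right) = - 8 u \left(-4\right) = 32 u$)
$K = -31$ ($K = \left(1 + 32 \left(-1\right)\right) 1 = \left(1 - 32\right) 1 = \left(-31\right) 1 = -31$)
$K + 19 \cdot 2 = -31 + 19 \cdot 2 = -31 + 38 = 7$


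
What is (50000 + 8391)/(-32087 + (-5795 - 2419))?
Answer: -58391/40301 ≈ -1.4489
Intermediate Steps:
(50000 + 8391)/(-32087 + (-5795 - 2419)) = 58391/(-32087 - 8214) = 58391/(-40301) = 58391*(-1/40301) = -58391/40301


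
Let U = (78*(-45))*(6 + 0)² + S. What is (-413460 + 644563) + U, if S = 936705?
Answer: 1041448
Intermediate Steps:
U = 810345 (U = (78*(-45))*(6 + 0)² + 936705 = -3510*6² + 936705 = -3510*36 + 936705 = -126360 + 936705 = 810345)
(-413460 + 644563) + U = (-413460 + 644563) + 810345 = 231103 + 810345 = 1041448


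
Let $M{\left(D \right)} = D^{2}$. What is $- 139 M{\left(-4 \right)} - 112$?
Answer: $-2336$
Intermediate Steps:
$- 139 M{\left(-4 \right)} - 112 = - 139 \left(-4\right)^{2} - 112 = \left(-139\right) 16 - 112 = -2224 - 112 = -2336$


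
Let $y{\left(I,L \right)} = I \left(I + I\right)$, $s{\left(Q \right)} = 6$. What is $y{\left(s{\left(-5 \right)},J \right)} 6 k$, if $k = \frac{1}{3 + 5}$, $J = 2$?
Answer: $54$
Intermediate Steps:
$k = \frac{1}{8} \approx 0.125$
$y{\left(I,L \right)} = 2 I^{2}$ ($y{\left(I,L \right)} = I 2 I = 2 I^{2}$)
$y{\left(s{\left(-5 \right)},J \right)} 6 k = 2 \cdot 6^{2} \cdot 6 \cdot \frac{1}{8} = 2 \cdot 36 \cdot 6 \cdot \frac{1}{8} = 72 \cdot 6 \cdot \frac{1}{8} = 432 \cdot \frac{1}{8} = 54$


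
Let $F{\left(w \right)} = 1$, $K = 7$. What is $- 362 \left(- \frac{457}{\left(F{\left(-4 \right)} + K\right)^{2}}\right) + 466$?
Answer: $\frac{97629}{32} \approx 3050.9$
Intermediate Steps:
$- 362 \left(- \frac{457}{\left(F{\left(-4 \right)} + K\right)^{2}}\right) + 466 = - 362 \left(- \frac{457}{\left(1 + 7\right)^{2}}\right) + 466 = - 362 \left(- \frac{457}{8^{2}}\right) + 466 = - 362 \left(- \frac{457}{64}\right) + 466 = - 362 \left(\left(-457\right) \frac{1}{64}\right) + 466 = \left(-362\right) \left(- \frac{457}{64}\right) + 466 = \frac{82717}{32} + 466 = \frac{97629}{32}$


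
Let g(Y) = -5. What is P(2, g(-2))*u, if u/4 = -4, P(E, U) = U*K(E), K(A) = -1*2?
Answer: -160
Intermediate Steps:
K(A) = -2
P(E, U) = -2*U (P(E, U) = U*(-2) = -2*U)
u = -16 (u = 4*(-4) = -16)
P(2, g(-2))*u = -2*(-5)*(-16) = 10*(-16) = -160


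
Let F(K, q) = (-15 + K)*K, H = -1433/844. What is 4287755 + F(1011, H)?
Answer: 5294711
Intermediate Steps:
H = -1433/844 (H = -1433*1/844 = -1433/844 ≈ -1.6979)
F(K, q) = K*(-15 + K)
4287755 + F(1011, H) = 4287755 + 1011*(-15 + 1011) = 4287755 + 1011*996 = 4287755 + 1006956 = 5294711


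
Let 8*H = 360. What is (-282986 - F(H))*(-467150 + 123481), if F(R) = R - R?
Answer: 97253515634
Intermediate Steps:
H = 45 (H = (⅛)*360 = 45)
F(R) = 0
(-282986 - F(H))*(-467150 + 123481) = (-282986 - 1*0)*(-467150 + 123481) = (-282986 + 0)*(-343669) = -282986*(-343669) = 97253515634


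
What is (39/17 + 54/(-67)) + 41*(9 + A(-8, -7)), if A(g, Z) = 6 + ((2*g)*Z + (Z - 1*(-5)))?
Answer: 5839070/1139 ≈ 5126.5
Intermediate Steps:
A(g, Z) = 11 + Z + 2*Z*g (A(g, Z) = 6 + (2*Z*g + (Z + 5)) = 6 + (2*Z*g + (5 + Z)) = 6 + (5 + Z + 2*Z*g) = 11 + Z + 2*Z*g)
(39/17 + 54/(-67)) + 41*(9 + A(-8, -7)) = (39/17 + 54/(-67)) + 41*(9 + (11 - 7 + 2*(-7)*(-8))) = (39*(1/17) + 54*(-1/67)) + 41*(9 + (11 - 7 + 112)) = (39/17 - 54/67) + 41*(9 + 116) = 1695/1139 + 41*125 = 1695/1139 + 5125 = 5839070/1139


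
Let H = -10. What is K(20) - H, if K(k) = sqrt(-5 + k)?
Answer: 10 + sqrt(15) ≈ 13.873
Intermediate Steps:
K(20) - H = sqrt(-5 + 20) - 1*(-10) = sqrt(15) + 10 = 10 + sqrt(15)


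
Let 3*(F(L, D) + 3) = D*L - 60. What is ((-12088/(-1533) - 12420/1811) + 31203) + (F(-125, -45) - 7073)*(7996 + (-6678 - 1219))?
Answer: -1348361457280/2776263 ≈ -4.8568e+5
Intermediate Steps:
F(L, D) = -23 + D*L/3 (F(L, D) = -3 + (D*L - 60)/3 = -3 + (-60 + D*L)/3 = -3 + (-20 + D*L/3) = -23 + D*L/3)
((-12088/(-1533) - 12420/1811) + 31203) + (F(-125, -45) - 7073)*(7996 + (-6678 - 1219)) = ((-12088/(-1533) - 12420/1811) + 31203) + ((-23 + (⅓)*(-45)*(-125)) - 7073)*(7996 + (-6678 - 1219)) = ((-12088*(-1/1533) - 12420*1/1811) + 31203) + ((-23 + 1875) - 7073)*(7996 - 7897) = ((12088/1533 - 12420/1811) + 31203) + (1852 - 7073)*99 = (2851508/2776263 + 31203) - 5221*99 = 86630585897/2776263 - 516879 = -1348361457280/2776263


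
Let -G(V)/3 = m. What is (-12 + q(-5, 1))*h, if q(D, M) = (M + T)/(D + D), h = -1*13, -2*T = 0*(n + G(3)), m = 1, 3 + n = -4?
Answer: 1573/10 ≈ 157.30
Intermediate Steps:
n = -7 (n = -3 - 4 = -7)
G(V) = -3 (G(V) = -3*1 = -3)
T = 0 (T = -0*(-7 - 3) = -0*(-10) = -½*0 = 0)
h = -13
q(D, M) = M/(2*D) (q(D, M) = (M + 0)/(D + D) = M/((2*D)) = M*(1/(2*D)) = M/(2*D))
(-12 + q(-5, 1))*h = (-12 + (½)*1/(-5))*(-13) = (-12 + (½)*1*(-⅕))*(-13) = (-12 - ⅒)*(-13) = -121/10*(-13) = 1573/10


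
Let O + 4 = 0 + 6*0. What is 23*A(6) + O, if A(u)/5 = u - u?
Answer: -4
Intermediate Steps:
A(u) = 0 (A(u) = 5*(u - u) = 5*0 = 0)
O = -4 (O = -4 + (0 + 6*0) = -4 + (0 + 0) = -4 + 0 = -4)
23*A(6) + O = 23*0 - 4 = 0 - 4 = -4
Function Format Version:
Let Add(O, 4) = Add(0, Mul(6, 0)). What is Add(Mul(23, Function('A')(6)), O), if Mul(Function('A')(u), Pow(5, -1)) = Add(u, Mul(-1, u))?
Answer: -4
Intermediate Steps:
Function('A')(u) = 0 (Function('A')(u) = Mul(5, Add(u, Mul(-1, u))) = Mul(5, 0) = 0)
O = -4 (O = Add(-4, Add(0, Mul(6, 0))) = Add(-4, Add(0, 0)) = Add(-4, 0) = -4)
Add(Mul(23, Function('A')(6)), O) = Add(Mul(23, 0), -4) = Add(0, -4) = -4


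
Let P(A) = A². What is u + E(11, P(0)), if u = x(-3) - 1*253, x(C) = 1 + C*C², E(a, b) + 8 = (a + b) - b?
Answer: -276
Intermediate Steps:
E(a, b) = -8 + a (E(a, b) = -8 + ((a + b) - b) = -8 + a)
x(C) = 1 + C³
u = -279 (u = (1 + (-3)³) - 1*253 = (1 - 27) - 253 = -26 - 253 = -279)
u + E(11, P(0)) = -279 + (-8 + 11) = -279 + 3 = -276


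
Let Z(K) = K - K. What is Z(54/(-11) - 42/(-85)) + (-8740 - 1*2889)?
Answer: -11629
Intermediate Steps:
Z(K) = 0
Z(54/(-11) - 42/(-85)) + (-8740 - 1*2889) = 0 + (-8740 - 1*2889) = 0 + (-8740 - 2889) = 0 - 11629 = -11629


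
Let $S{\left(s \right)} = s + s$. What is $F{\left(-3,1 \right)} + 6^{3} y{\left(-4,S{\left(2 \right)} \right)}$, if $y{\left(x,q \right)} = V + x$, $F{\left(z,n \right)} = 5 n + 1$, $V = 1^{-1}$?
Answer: $-642$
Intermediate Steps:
$V = 1$
$F{\left(z,n \right)} = 1 + 5 n$
$S{\left(s \right)} = 2 s$
$y{\left(x,q \right)} = 1 + x$
$F{\left(-3,1 \right)} + 6^{3} y{\left(-4,S{\left(2 \right)} \right)} = \left(1 + 5 \cdot 1\right) + 6^{3} \left(1 - 4\right) = \left(1 + 5\right) + 216 \left(-3\right) = 6 - 648 = -642$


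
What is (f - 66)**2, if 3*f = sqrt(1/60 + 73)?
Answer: (5940 - sqrt(65715))**2/8100 ≈ 3988.1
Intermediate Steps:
f = sqrt(65715)/90 (f = sqrt(1/60 + 73)/3 = sqrt(4381/60)/3 = (sqrt(65715)/30)/3 = sqrt(65715)/90 ≈ 2.8483)
(f - 66)**2 = (sqrt(65715)/90 - 66)**2 = (-66 + sqrt(65715)/90)**2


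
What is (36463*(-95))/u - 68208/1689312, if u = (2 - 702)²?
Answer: -1751539687/246358000 ≈ -7.1097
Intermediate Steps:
u = 490000 (u = (-700)² = 490000)
(36463*(-95))/u - 68208/1689312 = (36463*(-95))/490000 - 68208/1689312 = -3463985*1/490000 - 68208*1/1689312 = -98971/14000 - 1421/35194 = -1751539687/246358000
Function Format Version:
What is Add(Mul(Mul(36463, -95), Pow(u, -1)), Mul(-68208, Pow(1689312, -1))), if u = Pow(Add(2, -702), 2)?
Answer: Rational(-1751539687, 246358000) ≈ -7.1097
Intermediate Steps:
u = 490000 (u = Pow(-700, 2) = 490000)
Add(Mul(Mul(36463, -95), Pow(u, -1)), Mul(-68208, Pow(1689312, -1))) = Add(Mul(Mul(36463, -95), Pow(490000, -1)), Mul(-68208, Pow(1689312, -1))) = Add(Mul(-3463985, Rational(1, 490000)), Mul(-68208, Rational(1, 1689312))) = Add(Rational(-98971, 14000), Rational(-1421, 35194)) = Rational(-1751539687, 246358000)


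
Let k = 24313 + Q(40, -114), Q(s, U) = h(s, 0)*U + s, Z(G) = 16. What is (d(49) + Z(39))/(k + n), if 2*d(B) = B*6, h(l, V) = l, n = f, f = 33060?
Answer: 163/52853 ≈ 0.0030840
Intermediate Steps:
n = 33060
d(B) = 3*B (d(B) = (B*6)/2 = (6*B)/2 = 3*B)
Q(s, U) = s + U*s (Q(s, U) = s*U + s = U*s + s = s + U*s)
k = 19793 (k = 24313 + 40*(1 - 114) = 24313 + 40*(-113) = 24313 - 4520 = 19793)
(d(49) + Z(39))/(k + n) = (3*49 + 16)/(19793 + 33060) = (147 + 16)/52853 = 163*(1/52853) = 163/52853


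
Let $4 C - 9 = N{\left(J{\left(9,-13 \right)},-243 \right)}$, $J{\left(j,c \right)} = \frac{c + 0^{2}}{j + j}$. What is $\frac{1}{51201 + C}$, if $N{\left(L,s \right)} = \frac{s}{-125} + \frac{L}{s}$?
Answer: $\frac{2187000}{111982572257} \approx 1.953 \cdot 10^{-5}$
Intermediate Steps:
$J{\left(j,c \right)} = \frac{c}{2 j}$ ($J{\left(j,c \right)} = \frac{c + 0}{2 j} = c \frac{1}{2 j} = \frac{c}{2 j}$)
$N{\left(L,s \right)} = - \frac{s}{125} + \frac{L}{s}$ ($N{\left(L,s \right)} = s \left(- \frac{1}{125}\right) + \frac{L}{s} = - \frac{s}{125} + \frac{L}{s}$)
$C = \frac{5985257}{2187000}$ ($C = \frac{9}{4} + \frac{\left(- \frac{1}{125}\right) \left(-243\right) + \frac{\frac{1}{2} \left(-13\right) \frac{1}{9}}{-243}}{4} = \frac{9}{4} + \frac{\frac{243}{125} + \frac{1}{2} \left(-13\right) \frac{1}{9} \left(- \frac{1}{243}\right)}{4} = \frac{9}{4} + \frac{\frac{243}{125} - - \frac{13}{4374}}{4} = \frac{9}{4} + \frac{\frac{243}{125} + \frac{13}{4374}}{4} = \frac{9}{4} + \frac{1}{4} \cdot \frac{1064507}{546750} = \frac{9}{4} + \frac{1064507}{2187000} = \frac{5985257}{2187000} \approx 2.7367$)
$\frac{1}{51201 + C} = \frac{1}{51201 + \frac{5985257}{2187000}} = \frac{1}{\frac{111982572257}{2187000}} = \frac{2187000}{111982572257}$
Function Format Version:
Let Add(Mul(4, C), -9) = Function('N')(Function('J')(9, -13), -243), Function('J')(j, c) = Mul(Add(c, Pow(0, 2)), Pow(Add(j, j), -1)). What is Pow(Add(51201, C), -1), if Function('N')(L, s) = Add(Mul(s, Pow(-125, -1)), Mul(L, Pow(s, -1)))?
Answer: Rational(2187000, 111982572257) ≈ 1.9530e-5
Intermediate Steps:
Function('J')(j, c) = Mul(Rational(1, 2), c, Pow(j, -1)) (Function('J')(j, c) = Mul(Add(c, 0), Pow(Mul(2, j), -1)) = Mul(c, Mul(Rational(1, 2), Pow(j, -1))) = Mul(Rational(1, 2), c, Pow(j, -1)))
Function('N')(L, s) = Add(Mul(Rational(-1, 125), s), Mul(L, Pow(s, -1))) (Function('N')(L, s) = Add(Mul(s, Rational(-1, 125)), Mul(L, Pow(s, -1))) = Add(Mul(Rational(-1, 125), s), Mul(L, Pow(s, -1))))
C = Rational(5985257, 2187000) (C = Add(Rational(9, 4), Mul(Rational(1, 4), Add(Mul(Rational(-1, 125), -243), Mul(Mul(Rational(1, 2), -13, Pow(9, -1)), Pow(-243, -1))))) = Add(Rational(9, 4), Mul(Rational(1, 4), Add(Rational(243, 125), Mul(Mul(Rational(1, 2), -13, Rational(1, 9)), Rational(-1, 243))))) = Add(Rational(9, 4), Mul(Rational(1, 4), Add(Rational(243, 125), Mul(Rational(-13, 18), Rational(-1, 243))))) = Add(Rational(9, 4), Mul(Rational(1, 4), Add(Rational(243, 125), Rational(13, 4374)))) = Add(Rational(9, 4), Mul(Rational(1, 4), Rational(1064507, 546750))) = Add(Rational(9, 4), Rational(1064507, 2187000)) = Rational(5985257, 2187000) ≈ 2.7367)
Pow(Add(51201, C), -1) = Pow(Add(51201, Rational(5985257, 2187000)), -1) = Pow(Rational(111982572257, 2187000), -1) = Rational(2187000, 111982572257)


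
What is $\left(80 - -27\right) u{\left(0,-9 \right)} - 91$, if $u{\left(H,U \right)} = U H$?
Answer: $-91$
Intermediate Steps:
$u{\left(H,U \right)} = H U$
$\left(80 - -27\right) u{\left(0,-9 \right)} - 91 = \left(80 - -27\right) 0 \left(-9\right) - 91 = \left(80 + 27\right) 0 - 91 = 107 \cdot 0 - 91 = 0 - 91 = -91$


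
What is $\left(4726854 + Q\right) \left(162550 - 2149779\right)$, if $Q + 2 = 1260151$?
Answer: $-11897545984687$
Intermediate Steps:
$Q = 1260149$ ($Q = -2 + 1260151 = 1260149$)
$\left(4726854 + Q\right) \left(162550 - 2149779\right) = \left(4726854 + 1260149\right) \left(162550 - 2149779\right) = 5987003 \left(-1987229\right) = -11897545984687$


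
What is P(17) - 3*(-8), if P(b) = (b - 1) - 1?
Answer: 39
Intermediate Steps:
P(b) = -2 + b (P(b) = (-1 + b) - 1 = -2 + b)
P(17) - 3*(-8) = (-2 + 17) - 3*(-8) = 15 - 1*(-24) = 15 + 24 = 39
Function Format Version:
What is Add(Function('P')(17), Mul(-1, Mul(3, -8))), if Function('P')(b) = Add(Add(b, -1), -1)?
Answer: 39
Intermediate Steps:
Function('P')(b) = Add(-2, b) (Function('P')(b) = Add(Add(-1, b), -1) = Add(-2, b))
Add(Function('P')(17), Mul(-1, Mul(3, -8))) = Add(Add(-2, 17), Mul(-1, Mul(3, -8))) = Add(15, Mul(-1, -24)) = Add(15, 24) = 39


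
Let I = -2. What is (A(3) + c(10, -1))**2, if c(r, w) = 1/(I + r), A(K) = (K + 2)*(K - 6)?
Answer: 14161/64 ≈ 221.27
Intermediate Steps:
A(K) = (-6 + K)*(2 + K) (A(K) = (2 + K)*(-6 + K) = (-6 + K)*(2 + K))
c(r, w) = 1/(-2 + r)
(A(3) + c(10, -1))**2 = ((-12 + 3**2 - 4*3) + 1/(-2 + 10))**2 = ((-12 + 9 - 12) + 1/8)**2 = (-15 + 1/8)**2 = (-119/8)**2 = 14161/64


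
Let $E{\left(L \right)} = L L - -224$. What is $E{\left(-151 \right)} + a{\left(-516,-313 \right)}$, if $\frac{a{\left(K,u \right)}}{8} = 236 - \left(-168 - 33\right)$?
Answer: $26521$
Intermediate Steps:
$a{\left(K,u \right)} = 3496$ ($a{\left(K,u \right)} = 8 \left(236 - \left(-168 - 33\right)\right) = 8 \left(236 - -201\right) = 8 \left(236 + 201\right) = 8 \cdot 437 = 3496$)
$E{\left(L \right)} = 224 + L^{2}$ ($E{\left(L \right)} = L^{2} + 224 = 224 + L^{2}$)
$E{\left(-151 \right)} + a{\left(-516,-313 \right)} = \left(224 + \left(-151\right)^{2}\right) + 3496 = \left(224 + 22801\right) + 3496 = 23025 + 3496 = 26521$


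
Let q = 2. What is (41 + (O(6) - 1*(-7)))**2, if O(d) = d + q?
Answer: 3136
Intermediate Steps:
O(d) = 2 + d (O(d) = d + 2 = 2 + d)
(41 + (O(6) - 1*(-7)))**2 = (41 + ((2 + 6) - 1*(-7)))**2 = (41 + (8 + 7))**2 = (41 + 15)**2 = 56**2 = 3136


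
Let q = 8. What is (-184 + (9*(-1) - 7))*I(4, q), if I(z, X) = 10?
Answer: -2000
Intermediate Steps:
(-184 + (9*(-1) - 7))*I(4, q) = (-184 + (9*(-1) - 7))*10 = (-184 + (-9 - 7))*10 = (-184 - 16)*10 = -200*10 = -2000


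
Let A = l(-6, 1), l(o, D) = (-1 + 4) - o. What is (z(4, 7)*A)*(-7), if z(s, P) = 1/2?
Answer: -63/2 ≈ -31.500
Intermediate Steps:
z(s, P) = 1/2
l(o, D) = 3 - o
A = 9 (A = 3 - 1*(-6) = 3 + 6 = 9)
(z(4, 7)*A)*(-7) = ((1/2)*9)*(-7) = (9/2)*(-7) = -63/2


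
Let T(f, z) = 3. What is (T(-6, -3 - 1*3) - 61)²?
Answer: 3364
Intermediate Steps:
(T(-6, -3 - 1*3) - 61)² = (3 - 61)² = (-58)² = 3364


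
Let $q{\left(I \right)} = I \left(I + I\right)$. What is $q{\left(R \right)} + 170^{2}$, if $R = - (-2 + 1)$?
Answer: $28902$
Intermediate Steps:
$R = 1$ ($R = \left(-1\right) \left(-1\right) = 1$)
$q{\left(I \right)} = 2 I^{2}$ ($q{\left(I \right)} = I 2 I = 2 I^{2}$)
$q{\left(R \right)} + 170^{2} = 2 \cdot 1^{2} + 170^{2} = 2 \cdot 1 + 28900 = 2 + 28900 = 28902$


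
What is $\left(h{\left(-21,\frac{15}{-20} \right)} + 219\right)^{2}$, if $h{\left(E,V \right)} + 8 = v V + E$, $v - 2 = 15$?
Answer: $\frac{502681}{16} \approx 31418.0$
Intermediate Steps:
$v = 17$ ($v = 2 + 15 = 17$)
$h{\left(E,V \right)} = -8 + E + 17 V$ ($h{\left(E,V \right)} = -8 + \left(17 V + E\right) = -8 + \left(E + 17 V\right) = -8 + E + 17 V$)
$\left(h{\left(-21,\frac{15}{-20} \right)} + 219\right)^{2} = \left(\left(-8 - 21 + 17 \frac{15}{-20}\right) + 219\right)^{2} = \left(\left(-8 - 21 + 17 \cdot 15 \left(- \frac{1}{20}\right)\right) + 219\right)^{2} = \left(\left(-8 - 21 + 17 \left(- \frac{3}{4}\right)\right) + 219\right)^{2} = \left(\left(-8 - 21 - \frac{51}{4}\right) + 219\right)^{2} = \left(- \frac{167}{4} + 219\right)^{2} = \left(\frac{709}{4}\right)^{2} = \frac{502681}{16}$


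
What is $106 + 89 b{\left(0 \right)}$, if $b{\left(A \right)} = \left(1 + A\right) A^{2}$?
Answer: $106$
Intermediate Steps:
$b{\left(A \right)} = A^{2} \left(1 + A\right)$
$106 + 89 b{\left(0 \right)} = 106 + 89 \cdot 0^{2} \left(1 + 0\right) = 106 + 89 \cdot 0 \cdot 1 = 106 + 89 \cdot 0 = 106 + 0 = 106$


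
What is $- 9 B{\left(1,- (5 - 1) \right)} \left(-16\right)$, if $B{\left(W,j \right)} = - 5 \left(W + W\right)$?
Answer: $-1440$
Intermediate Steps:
$B{\left(W,j \right)} = - 10 W$ ($B{\left(W,j \right)} = - 5 \cdot 2 W = - 10 W$)
$- 9 B{\left(1,- (5 - 1) \right)} \left(-16\right) = - 9 \left(\left(-10\right) 1\right) \left(-16\right) = \left(-9\right) \left(-10\right) \left(-16\right) = 90 \left(-16\right) = -1440$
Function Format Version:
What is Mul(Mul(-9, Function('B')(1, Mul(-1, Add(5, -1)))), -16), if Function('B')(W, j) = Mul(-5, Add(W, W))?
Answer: -1440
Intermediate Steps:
Function('B')(W, j) = Mul(-10, W) (Function('B')(W, j) = Mul(-5, Mul(2, W)) = Mul(-10, W))
Mul(Mul(-9, Function('B')(1, Mul(-1, Add(5, -1)))), -16) = Mul(Mul(-9, Mul(-10, 1)), -16) = Mul(Mul(-9, -10), -16) = Mul(90, -16) = -1440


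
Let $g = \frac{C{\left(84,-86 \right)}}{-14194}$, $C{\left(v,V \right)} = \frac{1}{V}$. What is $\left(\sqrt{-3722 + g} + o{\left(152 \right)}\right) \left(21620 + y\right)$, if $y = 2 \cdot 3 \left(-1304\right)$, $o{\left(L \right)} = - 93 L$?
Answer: $-195020256 + \frac{6898 i \sqrt{1386509602314837}}{305171} \approx -1.9502 \cdot 10^{8} + 8.4167 \cdot 10^{5} i$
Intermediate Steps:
$g = \frac{1}{1220684}$ ($g = \frac{1}{\left(-86\right) \left(-14194\right)} = \left(- \frac{1}{86}\right) \left(- \frac{1}{14194}\right) = \frac{1}{1220684} \approx 8.1921 \cdot 10^{-7}$)
$y = -7824$ ($y = 6 \left(-1304\right) = -7824$)
$\left(\sqrt{-3722 + g} + o{\left(152 \right)}\right) \left(21620 + y\right) = \left(\sqrt{-3722 + \frac{1}{1220684}} - 14136\right) \left(21620 - 7824\right) = \left(\sqrt{- \frac{4543385847}{1220684}} - 14136\right) 13796 = \left(\frac{i \sqrt{1386509602314837}}{610342} - 14136\right) 13796 = \left(-14136 + \frac{i \sqrt{1386509602314837}}{610342}\right) 13796 = -195020256 + \frac{6898 i \sqrt{1386509602314837}}{305171}$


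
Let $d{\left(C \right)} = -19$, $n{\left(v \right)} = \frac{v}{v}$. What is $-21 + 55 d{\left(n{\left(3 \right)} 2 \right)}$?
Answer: $-1066$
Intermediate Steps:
$n{\left(v \right)} = 1$
$-21 + 55 d{\left(n{\left(3 \right)} 2 \right)} = -21 + 55 \left(-19\right) = -21 - 1045 = -1066$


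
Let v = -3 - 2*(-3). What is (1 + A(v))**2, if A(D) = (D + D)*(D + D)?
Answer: 1369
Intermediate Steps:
v = 3 (v = -3 + 6 = 3)
A(D) = 4*D**2 (A(D) = (2*D)*(2*D) = 4*D**2)
(1 + A(v))**2 = (1 + 4*3**2)**2 = (1 + 4*9)**2 = (1 + 36)**2 = 37**2 = 1369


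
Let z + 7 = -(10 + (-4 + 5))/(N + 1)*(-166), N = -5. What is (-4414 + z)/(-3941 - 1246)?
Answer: 9755/10374 ≈ 0.94033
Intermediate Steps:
z = -927/2 (z = -7 - (10 + (-4 + 5))/(-5 + 1)*(-166) = -7 - (10 + 1)/(-4)*(-166) = -7 - 11*(-1)/4*(-166) = -7 - 1*(-11/4)*(-166) = -7 + (11/4)*(-166) = -7 - 913/2 = -927/2 ≈ -463.50)
(-4414 + z)/(-3941 - 1246) = (-4414 - 927/2)/(-3941 - 1246) = -9755/2/(-5187) = -9755/2*(-1/5187) = 9755/10374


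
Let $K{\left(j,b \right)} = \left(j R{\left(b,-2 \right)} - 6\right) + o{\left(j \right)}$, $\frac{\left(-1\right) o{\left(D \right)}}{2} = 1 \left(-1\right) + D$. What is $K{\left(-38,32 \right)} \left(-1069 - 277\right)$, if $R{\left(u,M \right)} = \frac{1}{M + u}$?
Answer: $- \frac{1428106}{15} \approx -95207.0$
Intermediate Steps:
$o{\left(D \right)} = 2 - 2 D$ ($o{\left(D \right)} = - 2 \left(1 \left(-1\right) + D\right) = - 2 \left(-1 + D\right) = 2 - 2 D$)
$K{\left(j,b \right)} = -4 - 2 j + \frac{j}{-2 + b}$ ($K{\left(j,b \right)} = \left(\frac{j}{-2 + b} - 6\right) - \left(-2 + 2 j\right) = \left(-6 + \frac{j}{-2 + b}\right) - \left(-2 + 2 j\right) = -4 - 2 j + \frac{j}{-2 + b}$)
$K{\left(-38,32 \right)} \left(-1069 - 277\right) = \frac{-38 - 2 \left(-2 + 32\right) \left(2 - 38\right)}{-2 + 32} \left(-1069 - 277\right) = \frac{-38 - 60 \left(-36\right)}{30} \left(-1346\right) = \frac{-38 + 2160}{30} \left(-1346\right) = \frac{1}{30} \cdot 2122 \left(-1346\right) = \frac{1061}{15} \left(-1346\right) = - \frac{1428106}{15}$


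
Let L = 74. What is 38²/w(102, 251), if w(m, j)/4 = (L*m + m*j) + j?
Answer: 361/33401 ≈ 0.010808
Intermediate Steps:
w(m, j) = 4*j + 296*m + 4*j*m (w(m, j) = 4*((74*m + m*j) + j) = 4*((74*m + j*m) + j) = 4*(j + 74*m + j*m) = 4*j + 296*m + 4*j*m)
38²/w(102, 251) = 38²/(4*251 + 296*102 + 4*251*102) = 1444/(1004 + 30192 + 102408) = 1444/133604 = 1444*(1/133604) = 361/33401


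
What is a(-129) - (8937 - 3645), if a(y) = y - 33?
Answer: -5454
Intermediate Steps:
a(y) = -33 + y
a(-129) - (8937 - 3645) = (-33 - 129) - (8937 - 3645) = -162 - 1*5292 = -162 - 5292 = -5454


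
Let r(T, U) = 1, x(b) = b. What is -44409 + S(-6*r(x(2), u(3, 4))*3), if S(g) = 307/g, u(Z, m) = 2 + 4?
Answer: -799669/18 ≈ -44426.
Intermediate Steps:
u(Z, m) = 6
-44409 + S(-6*r(x(2), u(3, 4))*3) = -44409 + 307/((-6*1*3)) = -44409 + 307/((-6*3)) = -44409 + 307/(-18) = -44409 + 307*(-1/18) = -44409 - 307/18 = -799669/18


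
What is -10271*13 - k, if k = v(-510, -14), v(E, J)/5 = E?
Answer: -130973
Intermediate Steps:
v(E, J) = 5*E
k = -2550 (k = 5*(-510) = -2550)
-10271*13 - k = -10271*13 - 1*(-2550) = -133523 + 2550 = -130973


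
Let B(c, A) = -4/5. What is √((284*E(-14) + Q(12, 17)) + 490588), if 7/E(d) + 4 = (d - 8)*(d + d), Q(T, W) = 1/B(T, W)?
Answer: √5104098343/102 ≈ 700.42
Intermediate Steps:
B(c, A) = -⅘ (B(c, A) = -4*⅕ = -⅘)
Q(T, W) = -5/4 (Q(T, W) = 1/(-⅘) = -5/4)
E(d) = 7/(-4 + 2*d*(-8 + d)) (E(d) = 7/(-4 + (d - 8)*(d + d)) = 7/(-4 + (-8 + d)*(2*d)) = 7/(-4 + 2*d*(-8 + d)))
√((284*E(-14) + Q(12, 17)) + 490588) = √((284*(7/(2*(-2 + (-14)² - 8*(-14)))) - 5/4) + 490588) = √((284*(7/(2*(-2 + 196 + 112))) - 5/4) + 490588) = √((284*((7/2)/306) - 5/4) + 490588) = √((284*((7/2)*(1/306)) - 5/4) + 490588) = √((284*(7/612) - 5/4) + 490588) = √((497/153 - 5/4) + 490588) = √(1223/612 + 490588) = √(300241079/612) = √5104098343/102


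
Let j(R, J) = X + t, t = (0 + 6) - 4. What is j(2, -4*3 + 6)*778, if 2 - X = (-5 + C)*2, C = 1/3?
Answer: 31120/3 ≈ 10373.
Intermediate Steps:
C = 1/3 (C = 1*(1/3) = 1/3 ≈ 0.33333)
X = 34/3 (X = 2 - (-5 + 1/3)*2 = 2 - (-14)*2/3 = 2 - 1*(-28/3) = 2 + 28/3 = 34/3 ≈ 11.333)
t = 2 (t = 6 - 4 = 2)
j(R, J) = 40/3 (j(R, J) = 34/3 + 2 = 40/3)
j(2, -4*3 + 6)*778 = (40/3)*778 = 31120/3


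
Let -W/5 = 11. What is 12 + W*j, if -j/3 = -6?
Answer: -978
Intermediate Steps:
W = -55 (W = -5*11 = -55)
j = 18 (j = -3*(-6) = 18)
12 + W*j = 12 - 55*18 = 12 - 990 = -978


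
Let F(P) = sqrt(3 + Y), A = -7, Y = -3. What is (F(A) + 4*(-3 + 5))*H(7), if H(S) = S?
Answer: 56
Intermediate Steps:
F(P) = 0 (F(P) = sqrt(3 - 3) = sqrt(0) = 0)
(F(A) + 4*(-3 + 5))*H(7) = (0 + 4*(-3 + 5))*7 = (0 + 4*2)*7 = (0 + 8)*7 = 8*7 = 56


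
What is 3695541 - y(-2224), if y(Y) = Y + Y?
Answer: 3699989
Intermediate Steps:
y(Y) = 2*Y
3695541 - y(-2224) = 3695541 - 2*(-2224) = 3695541 - 1*(-4448) = 3695541 + 4448 = 3699989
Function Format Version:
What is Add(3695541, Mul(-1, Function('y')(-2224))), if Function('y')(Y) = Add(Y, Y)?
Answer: 3699989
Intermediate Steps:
Function('y')(Y) = Mul(2, Y)
Add(3695541, Mul(-1, Function('y')(-2224))) = Add(3695541, Mul(-1, Mul(2, -2224))) = Add(3695541, Mul(-1, -4448)) = Add(3695541, 4448) = 3699989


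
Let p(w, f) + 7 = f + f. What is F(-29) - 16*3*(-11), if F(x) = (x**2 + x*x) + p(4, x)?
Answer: 2145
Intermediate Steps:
p(w, f) = -7 + 2*f (p(w, f) = -7 + (f + f) = -7 + 2*f)
F(x) = -7 + 2*x + 2*x**2 (F(x) = (x**2 + x*x) + (-7 + 2*x) = (x**2 + x**2) + (-7 + 2*x) = 2*x**2 + (-7 + 2*x) = -7 + 2*x + 2*x**2)
F(-29) - 16*3*(-11) = (-7 + 2*(-29) + 2*(-29)**2) - 16*3*(-11) = (-7 - 58 + 2*841) - 48*(-11) = (-7 - 58 + 1682) - 1*(-528) = 1617 + 528 = 2145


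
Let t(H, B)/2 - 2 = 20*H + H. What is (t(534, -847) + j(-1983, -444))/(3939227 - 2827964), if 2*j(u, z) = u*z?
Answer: 462658/1111263 ≈ 0.41634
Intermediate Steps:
t(H, B) = 4 + 42*H (t(H, B) = 4 + 2*(20*H + H) = 4 + 2*(21*H) = 4 + 42*H)
j(u, z) = u*z/2 (j(u, z) = (u*z)/2 = u*z/2)
(t(534, -847) + j(-1983, -444))/(3939227 - 2827964) = ((4 + 42*534) + (½)*(-1983)*(-444))/(3939227 - 2827964) = ((4 + 22428) + 440226)/1111263 = (22432 + 440226)*(1/1111263) = 462658*(1/1111263) = 462658/1111263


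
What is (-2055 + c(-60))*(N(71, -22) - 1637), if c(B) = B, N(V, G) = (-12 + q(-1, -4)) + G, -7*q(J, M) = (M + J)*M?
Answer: 24781455/7 ≈ 3.5402e+6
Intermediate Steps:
q(J, M) = -M*(J + M)/7 (q(J, M) = -(M + J)*M/7 = -(J + M)*M/7 = -M*(J + M)/7)
N(V, G) = -104/7 + G (N(V, G) = (-12 - 1/7*(-4)*(-1 - 4)) + G = (-12 - 1/7*(-4)*(-5)) + G = (-12 - 20/7) + G = -104/7 + G)
(-2055 + c(-60))*(N(71, -22) - 1637) = (-2055 - 60)*((-104/7 - 22) - 1637) = -2115*(-258/7 - 1637) = -2115*(-11717/7) = 24781455/7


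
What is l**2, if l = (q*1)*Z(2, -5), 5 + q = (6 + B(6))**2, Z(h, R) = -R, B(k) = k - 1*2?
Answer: 225625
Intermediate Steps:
B(k) = -2 + k (B(k) = k - 2 = -2 + k)
q = 95 (q = -5 + (6 + (-2 + 6))**2 = -5 + (6 + 4)**2 = -5 + 10**2 = -5 + 100 = 95)
l = 475 (l = (95*1)*(-1*(-5)) = 95*5 = 475)
l**2 = 475**2 = 225625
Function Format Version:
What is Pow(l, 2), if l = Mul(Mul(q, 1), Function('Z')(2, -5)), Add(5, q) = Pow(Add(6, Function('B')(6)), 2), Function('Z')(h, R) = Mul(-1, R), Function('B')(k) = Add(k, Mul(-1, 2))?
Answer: 225625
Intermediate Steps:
Function('B')(k) = Add(-2, k) (Function('B')(k) = Add(k, -2) = Add(-2, k))
q = 95 (q = Add(-5, Pow(Add(6, Add(-2, 6)), 2)) = Add(-5, Pow(Add(6, 4), 2)) = Add(-5, Pow(10, 2)) = Add(-5, 100) = 95)
l = 475 (l = Mul(Mul(95, 1), Mul(-1, -5)) = Mul(95, 5) = 475)
Pow(l, 2) = Pow(475, 2) = 225625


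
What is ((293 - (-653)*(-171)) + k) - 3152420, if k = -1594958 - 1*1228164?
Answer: -6086912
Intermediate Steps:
k = -2823122 (k = -1594958 - 1228164 = -2823122)
((293 - (-653)*(-171)) + k) - 3152420 = ((293 - (-653)*(-171)) - 2823122) - 3152420 = ((293 - 653*171) - 2823122) - 3152420 = ((293 - 111663) - 2823122) - 3152420 = (-111370 - 2823122) - 3152420 = -2934492 - 3152420 = -6086912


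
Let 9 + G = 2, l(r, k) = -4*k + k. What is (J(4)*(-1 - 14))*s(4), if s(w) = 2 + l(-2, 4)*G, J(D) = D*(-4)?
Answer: 20640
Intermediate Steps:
l(r, k) = -3*k
G = -7 (G = -9 + 2 = -7)
J(D) = -4*D
s(w) = 86 (s(w) = 2 - 3*4*(-7) = 2 - 12*(-7) = 2 + 84 = 86)
(J(4)*(-1 - 14))*s(4) = ((-4*4)*(-1 - 14))*86 = -16*(-15)*86 = 240*86 = 20640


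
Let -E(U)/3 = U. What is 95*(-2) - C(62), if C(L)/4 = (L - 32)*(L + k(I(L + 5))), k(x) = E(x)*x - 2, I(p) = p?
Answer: 1608650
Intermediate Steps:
E(U) = -3*U
k(x) = -2 - 3*x² (k(x) = (-3*x)*x - 2 = -3*x² - 2 = -2 - 3*x²)
C(L) = 4*(-32 + L)*(-2 + L - 3*(5 + L)²) (C(L) = 4*((L - 32)*(L + (-2 - 3*(L + 5)²))) = 4*((-32 + L)*(L + (-2 - 3*(5 + L)²))) = 4*((-32 + L)*(-2 + L - 3*(5 + L)²)) = 4*(-32 + L)*(-2 + L - 3*(5 + L)²))
95*(-2) - C(62) = 95*(-2) - (9856 - 12*62³ + 268*62² + 3404*62) = -190 - (9856 - 12*238328 + 268*3844 + 211048) = -190 - (9856 - 2859936 + 1030192 + 211048) = -190 - 1*(-1608840) = -190 + 1608840 = 1608650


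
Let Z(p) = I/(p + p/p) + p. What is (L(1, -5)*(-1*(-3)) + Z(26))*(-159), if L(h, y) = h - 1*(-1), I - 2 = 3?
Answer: -46057/9 ≈ -5117.4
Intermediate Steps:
I = 5 (I = 2 + 3 = 5)
L(h, y) = 1 + h (L(h, y) = h + 1 = 1 + h)
Z(p) = p + 5/(1 + p) (Z(p) = 5/(p + p/p) + p = 5/(p + 1) + p = 5/(1 + p) + p = p + 5/(1 + p))
(L(1, -5)*(-1*(-3)) + Z(26))*(-159) = ((1 + 1)*(-1*(-3)) + (5 + 26 + 26²)/(1 + 26))*(-159) = (2*3 + (5 + 26 + 676)/27)*(-159) = (6 + (1/27)*707)*(-159) = (6 + 707/27)*(-159) = (869/27)*(-159) = -46057/9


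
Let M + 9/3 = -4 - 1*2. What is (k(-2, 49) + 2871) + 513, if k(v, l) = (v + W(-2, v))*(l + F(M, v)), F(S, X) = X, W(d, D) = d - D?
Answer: 3290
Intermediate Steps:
M = -9 (M = -3 + (-4 - 1*2) = -3 + (-4 - 2) = -3 - 6 = -9)
k(v, l) = -2*l - 2*v (k(v, l) = (v + (-2 - v))*(l + v) = -2*(l + v) = -2*l - 2*v)
(k(-2, 49) + 2871) + 513 = ((-2*49 - 2*(-2)) + 2871) + 513 = ((-98 + 4) + 2871) + 513 = (-94 + 2871) + 513 = 2777 + 513 = 3290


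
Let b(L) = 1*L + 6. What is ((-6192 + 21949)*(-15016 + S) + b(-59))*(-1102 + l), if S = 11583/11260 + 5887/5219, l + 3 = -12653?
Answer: 95634922118867167209/29382970 ≈ 3.2548e+12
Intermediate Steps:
l = -12656 (l = -3 - 12653 = -12656)
b(L) = 6 + L (b(L) = L + 6 = 6 + L)
S = 126739297/58765940 (S = 11583*(1/11260) + 5887*(1/5219) = 11583/11260 + 5887/5219 = 126739297/58765940 ≈ 2.1567)
((-6192 + 21949)*(-15016 + S) + b(-59))*(-1102 + l) = ((-6192 + 21949)*(-15016 + 126739297/58765940) + (6 - 59))*(-1102 - 12656) = (15757*(-882302615743/58765940) - 53)*(-13758) = (-13902442316262451/58765940 - 53)*(-13758) = -13902445430857271/58765940*(-13758) = 95634922118867167209/29382970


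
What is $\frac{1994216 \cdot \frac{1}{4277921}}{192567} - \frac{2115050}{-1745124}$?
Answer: $\frac{290392155567944689}{239601573426908778} \approx 1.212$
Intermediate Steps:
$\frac{1994216 \cdot \frac{1}{4277921}}{192567} - \frac{2115050}{-1745124} = 1994216 \cdot \frac{1}{4277921} \cdot \frac{1}{192567} - - \frac{1057525}{872562} = \frac{1994216}{4277921} \cdot \frac{1}{192567} + \frac{1057525}{872562} = \frac{1994216}{823786413207} + \frac{1057525}{872562} = \frac{290392155567944689}{239601573426908778}$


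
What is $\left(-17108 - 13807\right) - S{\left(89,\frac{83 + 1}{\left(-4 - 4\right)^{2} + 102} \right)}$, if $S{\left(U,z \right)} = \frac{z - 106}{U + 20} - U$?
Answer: $- \frac{278874066}{9047} \approx -30825.0$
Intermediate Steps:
$S{\left(U,z \right)} = - U + \frac{-106 + z}{20 + U}$ ($S{\left(U,z \right)} = \frac{-106 + z}{20 + U} - U = - U + \frac{-106 + z}{20 + U}$)
$\left(-17108 - 13807\right) - S{\left(89,\frac{83 + 1}{\left(-4 - 4\right)^{2} + 102} \right)} = \left(-17108 - 13807\right) - \frac{-106 + \frac{83 + 1}{\left(-4 - 4\right)^{2} + 102} - 89^{2} - 1780}{20 + 89} = -30915 - \frac{-106 + \frac{84}{\left(-8\right)^{2} + 102} - 7921 - 1780}{109} = -30915 - \frac{-106 + \frac{84}{64 + 102} - 7921 - 1780}{109} = -30915 - \frac{-106 + \frac{84}{166} - 7921 - 1780}{109} = -30915 - \frac{-106 + 84 \cdot \frac{1}{166} - 7921 - 1780}{109} = -30915 - \frac{-106 + \frac{42}{83} - 7921 - 1780}{109} = -30915 - \frac{1}{109} \left(- \frac{813939}{83}\right) = -30915 - - \frac{813939}{9047} = -30915 + \frac{813939}{9047} = - \frac{278874066}{9047}$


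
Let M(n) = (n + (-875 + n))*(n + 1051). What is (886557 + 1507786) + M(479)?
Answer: 2521333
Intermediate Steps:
M(n) = (-875 + 2*n)*(1051 + n)
(886557 + 1507786) + M(479) = (886557 + 1507786) + (-919625 + 2*479² + 1227*479) = 2394343 + (-919625 + 2*229441 + 587733) = 2394343 + (-919625 + 458882 + 587733) = 2394343 + 126990 = 2521333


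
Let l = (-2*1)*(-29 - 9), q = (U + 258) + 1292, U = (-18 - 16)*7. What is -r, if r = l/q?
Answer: -19/328 ≈ -0.057927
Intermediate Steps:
U = -238 (U = -34*7 = -238)
q = 1312 (q = (-238 + 258) + 1292 = 20 + 1292 = 1312)
l = 76 (l = -2*(-38) = 76)
r = 19/328 (r = 76/1312 = 76*(1/1312) = 19/328 ≈ 0.057927)
-r = -1*19/328 = -19/328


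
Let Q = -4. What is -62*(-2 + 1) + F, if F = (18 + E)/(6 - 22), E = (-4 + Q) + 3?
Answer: 979/16 ≈ 61.188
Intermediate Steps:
E = -5 (E = (-4 - 4) + 3 = -8 + 3 = -5)
F = -13/16 (F = (18 - 5)/(6 - 22) = 13/(-16) = 13*(-1/16) = -13/16 ≈ -0.81250)
-62*(-2 + 1) + F = -62*(-2 + 1) - 13/16 = -62*(-1) - 13/16 = -31*(-2) - 13/16 = 62 - 13/16 = 979/16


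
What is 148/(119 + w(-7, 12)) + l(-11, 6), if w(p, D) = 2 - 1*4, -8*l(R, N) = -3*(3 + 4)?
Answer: 3641/936 ≈ 3.8900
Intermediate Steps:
l(R, N) = 21/8 (l(R, N) = -(-3)*(3 + 4)/8 = -(-3)*7/8 = -1/8*(-21) = 21/8)
w(p, D) = -2 (w(p, D) = 2 - 4 = -2)
148/(119 + w(-7, 12)) + l(-11, 6) = 148/(119 - 2) + 21/8 = 148/117 + 21/8 = 3641/936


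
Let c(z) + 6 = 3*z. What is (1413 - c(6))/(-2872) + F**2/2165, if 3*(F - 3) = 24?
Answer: -2685653/6217880 ≈ -0.43192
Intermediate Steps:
F = 11 (F = 3 + (1/3)*24 = 3 + 8 = 11)
c(z) = -6 + 3*z
(1413 - c(6))/(-2872) + F**2/2165 = (1413 - (-6 + 3*6))/(-2872) + 11**2/2165 = (1413 - (-6 + 18))*(-1/2872) + 121*(1/2165) = (1413 - 1*12)*(-1/2872) + 121/2165 = (1413 - 12)*(-1/2872) + 121/2165 = 1401*(-1/2872) + 121/2165 = -1401/2872 + 121/2165 = -2685653/6217880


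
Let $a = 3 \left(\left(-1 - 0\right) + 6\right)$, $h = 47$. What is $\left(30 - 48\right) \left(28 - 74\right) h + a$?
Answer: $38931$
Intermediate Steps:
$a = 15$ ($a = 3 \left(\left(-1 + 0\right) + 6\right) = 3 \left(-1 + 6\right) = 3 \cdot 5 = 15$)
$\left(30 - 48\right) \left(28 - 74\right) h + a = \left(30 - 48\right) \left(28 - 74\right) 47 + 15 = \left(-18\right) \left(-46\right) 47 + 15 = 828 \cdot 47 + 15 = 38916 + 15 = 38931$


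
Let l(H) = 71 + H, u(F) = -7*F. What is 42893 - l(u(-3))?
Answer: 42801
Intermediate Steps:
42893 - l(u(-3)) = 42893 - (71 - 7*(-3)) = 42893 - (71 + 21) = 42893 - 1*92 = 42893 - 92 = 42801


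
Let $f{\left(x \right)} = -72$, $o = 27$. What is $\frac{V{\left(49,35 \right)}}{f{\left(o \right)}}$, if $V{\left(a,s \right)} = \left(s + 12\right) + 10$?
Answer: $- \frac{19}{24} \approx -0.79167$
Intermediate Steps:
$V{\left(a,s \right)} = 22 + s$ ($V{\left(a,s \right)} = \left(12 + s\right) + 10 = 22 + s$)
$\frac{V{\left(49,35 \right)}}{f{\left(o \right)}} = \frac{22 + 35}{-72} = 57 \left(- \frac{1}{72}\right) = - \frac{19}{24}$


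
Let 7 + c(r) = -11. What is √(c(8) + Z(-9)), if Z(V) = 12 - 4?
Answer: I*√10 ≈ 3.1623*I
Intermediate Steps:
Z(V) = 8
c(r) = -18 (c(r) = -7 - 11 = -18)
√(c(8) + Z(-9)) = √(-18 + 8) = √(-10) = I*√10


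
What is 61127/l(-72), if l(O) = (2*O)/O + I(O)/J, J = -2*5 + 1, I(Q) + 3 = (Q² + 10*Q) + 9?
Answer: -183381/1484 ≈ -123.57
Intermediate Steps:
I(Q) = 6 + Q² + 10*Q (I(Q) = -3 + ((Q² + 10*Q) + 9) = -3 + (9 + Q² + 10*Q) = 6 + Q² + 10*Q)
J = -9 (J = -10 + 1 = -9)
l(O) = 4/3 - 10*O/9 - O²/9 (l(O) = (2*O)/O + (6 + O² + 10*O)/(-9) = 2 + (6 + O² + 10*O)*(-⅑) = 2 + (-⅔ - 10*O/9 - O²/9) = 4/3 - 10*O/9 - O²/9)
61127/l(-72) = 61127/(4/3 - 10/9*(-72) - ⅑*(-72)²) = 61127/(4/3 + 80 - ⅑*5184) = 61127/(4/3 + 80 - 576) = 61127/(-1484/3) = 61127*(-3/1484) = -183381/1484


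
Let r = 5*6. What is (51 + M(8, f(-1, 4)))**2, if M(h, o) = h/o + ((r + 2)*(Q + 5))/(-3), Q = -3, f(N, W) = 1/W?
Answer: 34225/9 ≈ 3802.8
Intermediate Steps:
r = 30
M(h, o) = -64/3 + h/o (M(h, o) = h/o + ((30 + 2)*(-3 + 5))/(-3) = h/o + (32*2)*(-1/3) = h/o + 64*(-1/3) = h/o - 64/3 = -64/3 + h/o)
(51 + M(8, f(-1, 4)))**2 = (51 + (-64/3 + 8/(1/4)))**2 = (51 + (-64/3 + 8*4))**2 = (51 + (-64/3 + 32))**2 = (51 + 32/3)**2 = (185/3)**2 = 34225/9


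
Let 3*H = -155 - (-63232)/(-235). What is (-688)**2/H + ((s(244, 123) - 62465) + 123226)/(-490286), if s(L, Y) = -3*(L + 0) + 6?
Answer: -54539369352905/16286810634 ≈ -3348.7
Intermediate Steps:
s(L, Y) = 6 - 3*L (s(L, Y) = -3*L + 6 = 6 - 3*L)
H = -33219/235 (H = (-155 - (-63232)/(-235))/3 = (-155 - (-63232)*(-1)/235)/3 = (-155 - 304*208/235)/3 = (-155 - 63232/235)/3 = (1/3)*(-99657/235) = -33219/235 ≈ -141.36)
(-688)**2/H + ((s(244, 123) - 62465) + 123226)/(-490286) = (-688)**2/(-33219/235) + (((6 - 3*244) - 62465) + 123226)/(-490286) = 473344*(-235/33219) + (((6 - 732) - 62465) + 123226)*(-1/490286) = -111235840/33219 + ((-726 - 62465) + 123226)*(-1/490286) = -111235840/33219 + (-63191 + 123226)*(-1/490286) = -111235840/33219 + 60035*(-1/490286) = -111235840/33219 - 60035/490286 = -54539369352905/16286810634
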